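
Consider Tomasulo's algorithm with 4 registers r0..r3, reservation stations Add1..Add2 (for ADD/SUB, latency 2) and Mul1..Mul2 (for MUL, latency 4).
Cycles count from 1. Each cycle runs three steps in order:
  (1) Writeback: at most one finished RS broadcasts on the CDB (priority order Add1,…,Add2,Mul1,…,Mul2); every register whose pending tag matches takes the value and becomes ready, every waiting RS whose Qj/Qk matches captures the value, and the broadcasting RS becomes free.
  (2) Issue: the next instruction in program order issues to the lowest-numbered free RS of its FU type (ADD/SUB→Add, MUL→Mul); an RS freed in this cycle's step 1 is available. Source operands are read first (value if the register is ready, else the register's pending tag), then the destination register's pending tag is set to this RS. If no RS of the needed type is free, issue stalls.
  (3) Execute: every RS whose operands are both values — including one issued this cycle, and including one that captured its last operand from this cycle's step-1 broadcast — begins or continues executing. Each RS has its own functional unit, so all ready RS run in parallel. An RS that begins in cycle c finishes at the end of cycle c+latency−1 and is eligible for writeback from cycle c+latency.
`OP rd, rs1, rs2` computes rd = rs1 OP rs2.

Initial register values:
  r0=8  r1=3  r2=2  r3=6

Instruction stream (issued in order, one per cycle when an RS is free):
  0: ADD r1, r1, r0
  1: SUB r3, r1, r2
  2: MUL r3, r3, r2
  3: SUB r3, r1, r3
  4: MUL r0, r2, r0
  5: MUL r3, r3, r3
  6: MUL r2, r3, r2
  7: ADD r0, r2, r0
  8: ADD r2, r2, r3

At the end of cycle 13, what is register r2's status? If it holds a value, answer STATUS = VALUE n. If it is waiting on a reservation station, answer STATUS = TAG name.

c1: issue ADD r1<-Add1 | r0:8,r1:Add1,r2:2,r3:6
c2: issue SUB r3<-Add2 | r0:8,r1:Add1,r2:2,r3:Add2
c3: CDB Add1=11; issue MUL r3<-Mul1 | r0:8,r1:11,r2:2,r3:Mul1
c4: issue SUB r3<-Add1 | r0:8,r1:11,r2:2,r3:Add1
c5: CDB Add2=9; issue MUL r0<-Mul2 | r0:Mul2,r1:11,r2:2,r3:Add1
c6: stall | r0:Mul2,r1:11,r2:2,r3:Add1
c7: stall | r0:Mul2,r1:11,r2:2,r3:Add1
c8: stall | r0:Mul2,r1:11,r2:2,r3:Add1
c9: CDB Mul1=18; issue MUL r3<-Mul1 | r0:Mul2,r1:11,r2:2,r3:Mul1
c10: CDB Mul2=16; issue MUL r2<-Mul2 | r0:16,r1:11,r2:Mul2,r3:Mul1
c11: CDB Add1=-7; issue ADD r0<-Add1 | r0:Add1,r1:11,r2:Mul2,r3:Mul1
c12: issue ADD r2<-Add2 | r0:Add1,r1:11,r2:Add2,r3:Mul1
c13: - | r0:Add1,r1:11,r2:Add2,r3:Mul1

STATUS = TAG Add2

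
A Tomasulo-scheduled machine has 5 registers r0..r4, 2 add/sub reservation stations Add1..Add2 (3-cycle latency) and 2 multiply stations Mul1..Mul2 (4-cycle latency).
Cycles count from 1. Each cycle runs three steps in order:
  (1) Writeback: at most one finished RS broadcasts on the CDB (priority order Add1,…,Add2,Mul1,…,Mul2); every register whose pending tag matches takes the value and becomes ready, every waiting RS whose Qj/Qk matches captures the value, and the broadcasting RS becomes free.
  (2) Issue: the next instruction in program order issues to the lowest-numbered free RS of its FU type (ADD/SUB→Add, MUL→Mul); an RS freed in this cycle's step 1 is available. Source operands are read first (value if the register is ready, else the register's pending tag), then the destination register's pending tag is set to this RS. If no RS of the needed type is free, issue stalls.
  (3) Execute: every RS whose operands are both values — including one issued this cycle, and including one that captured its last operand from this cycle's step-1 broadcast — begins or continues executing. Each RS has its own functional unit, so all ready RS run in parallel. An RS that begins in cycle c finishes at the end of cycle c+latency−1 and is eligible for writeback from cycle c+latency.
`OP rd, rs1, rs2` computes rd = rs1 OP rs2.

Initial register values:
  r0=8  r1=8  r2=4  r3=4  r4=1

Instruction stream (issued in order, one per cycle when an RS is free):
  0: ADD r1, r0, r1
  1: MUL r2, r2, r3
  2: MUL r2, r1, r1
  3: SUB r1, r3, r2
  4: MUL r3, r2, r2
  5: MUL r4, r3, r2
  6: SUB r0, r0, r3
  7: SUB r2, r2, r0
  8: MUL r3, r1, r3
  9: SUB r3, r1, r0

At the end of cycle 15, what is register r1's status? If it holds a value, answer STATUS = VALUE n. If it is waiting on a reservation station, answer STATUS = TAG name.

c1: issue ADD r1<-Add1 | r0:8,r1:Add1,r2:4,r3:4,r4:1
c2: issue MUL r2<-Mul1 | r0:8,r1:Add1,r2:Mul1,r3:4,r4:1
c3: issue MUL r2<-Mul2 | r0:8,r1:Add1,r2:Mul2,r3:4,r4:1
c4: CDB Add1=16; issue SUB r1<-Add1 | r0:8,r1:Add1,r2:Mul2,r3:4,r4:1
c5: stall | r0:8,r1:Add1,r2:Mul2,r3:4,r4:1
c6: CDB Mul1=16; issue MUL r3<-Mul1 | r0:8,r1:Add1,r2:Mul2,r3:Mul1,r4:1
c7: stall | r0:8,r1:Add1,r2:Mul2,r3:Mul1,r4:1
c8: CDB Mul2=256; issue MUL r4<-Mul2 | r0:8,r1:Add1,r2:256,r3:Mul1,r4:Mul2
c9: issue SUB r0<-Add2 | r0:Add2,r1:Add1,r2:256,r3:Mul1,r4:Mul2
c10: stall | r0:Add2,r1:Add1,r2:256,r3:Mul1,r4:Mul2
c11: CDB Add1=-252; issue SUB r2<-Add1 | r0:Add2,r1:-252,r2:Add1,r3:Mul1,r4:Mul2
c12: CDB Mul1=65536; issue MUL r3<-Mul1 | r0:Add2,r1:-252,r2:Add1,r3:Mul1,r4:Mul2
c13: stall | r0:Add2,r1:-252,r2:Add1,r3:Mul1,r4:Mul2
c14: stall | r0:Add2,r1:-252,r2:Add1,r3:Mul1,r4:Mul2
c15: CDB Add2=-65528; issue SUB r3<-Add2 | r0:-65528,r1:-252,r2:Add1,r3:Add2,r4:Mul2

STATUS = VALUE -252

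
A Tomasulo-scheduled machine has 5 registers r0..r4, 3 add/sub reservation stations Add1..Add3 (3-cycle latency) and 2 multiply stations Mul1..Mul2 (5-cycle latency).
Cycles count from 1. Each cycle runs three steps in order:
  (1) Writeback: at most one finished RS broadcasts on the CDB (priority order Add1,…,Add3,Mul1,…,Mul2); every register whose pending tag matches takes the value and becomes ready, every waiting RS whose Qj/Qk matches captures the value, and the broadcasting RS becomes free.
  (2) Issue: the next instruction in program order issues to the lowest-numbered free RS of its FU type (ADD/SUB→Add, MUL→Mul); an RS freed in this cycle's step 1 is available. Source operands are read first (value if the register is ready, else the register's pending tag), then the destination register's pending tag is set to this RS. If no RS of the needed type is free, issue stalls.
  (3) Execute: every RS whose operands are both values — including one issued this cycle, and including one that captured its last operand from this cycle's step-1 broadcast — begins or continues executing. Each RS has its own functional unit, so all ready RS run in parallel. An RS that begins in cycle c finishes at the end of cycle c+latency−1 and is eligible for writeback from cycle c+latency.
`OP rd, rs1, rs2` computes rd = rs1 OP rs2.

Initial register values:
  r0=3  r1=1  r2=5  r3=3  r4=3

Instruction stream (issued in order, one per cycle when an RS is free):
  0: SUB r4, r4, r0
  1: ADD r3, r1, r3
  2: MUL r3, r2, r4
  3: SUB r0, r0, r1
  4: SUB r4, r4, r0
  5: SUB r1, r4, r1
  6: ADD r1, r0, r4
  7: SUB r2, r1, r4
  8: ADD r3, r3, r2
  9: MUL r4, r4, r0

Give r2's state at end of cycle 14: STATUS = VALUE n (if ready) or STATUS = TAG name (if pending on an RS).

cycle 1: issue SUB r4<-Add1 // r0:3,r1:1,r2:5,r3:3,r4:Add1
cycle 2: issue ADD r3<-Add2 // r0:3,r1:1,r2:5,r3:Add2,r4:Add1
cycle 3: issue MUL r3<-Mul1 // r0:3,r1:1,r2:5,r3:Mul1,r4:Add1
cycle 4: CDB Add1=0; issue SUB r0<-Add1 // r0:Add1,r1:1,r2:5,r3:Mul1,r4:0
cycle 5: CDB Add2=4; issue SUB r4<-Add2 // r0:Add1,r1:1,r2:5,r3:Mul1,r4:Add2
cycle 6: issue SUB r1<-Add3 // r0:Add1,r1:Add3,r2:5,r3:Mul1,r4:Add2
cycle 7: CDB Add1=2; issue ADD r1<-Add1 // r0:2,r1:Add1,r2:5,r3:Mul1,r4:Add2
cycle 8: stall // r0:2,r1:Add1,r2:5,r3:Mul1,r4:Add2
cycle 9: CDB Mul1=0; stall // r0:2,r1:Add1,r2:5,r3:0,r4:Add2
cycle 10: CDB Add2=-2; issue SUB r2<-Add2 // r0:2,r1:Add1,r2:Add2,r3:0,r4:-2
cycle 11: stall // r0:2,r1:Add1,r2:Add2,r3:0,r4:-2
cycle 12: stall // r0:2,r1:Add1,r2:Add2,r3:0,r4:-2
cycle 13: CDB Add1=0; issue ADD r3<-Add1 // r0:2,r1:0,r2:Add2,r3:Add1,r4:-2
cycle 14: CDB Add3=-3; issue MUL r4<-Mul1 // r0:2,r1:0,r2:Add2,r3:Add1,r4:Mul1

STATUS = TAG Add2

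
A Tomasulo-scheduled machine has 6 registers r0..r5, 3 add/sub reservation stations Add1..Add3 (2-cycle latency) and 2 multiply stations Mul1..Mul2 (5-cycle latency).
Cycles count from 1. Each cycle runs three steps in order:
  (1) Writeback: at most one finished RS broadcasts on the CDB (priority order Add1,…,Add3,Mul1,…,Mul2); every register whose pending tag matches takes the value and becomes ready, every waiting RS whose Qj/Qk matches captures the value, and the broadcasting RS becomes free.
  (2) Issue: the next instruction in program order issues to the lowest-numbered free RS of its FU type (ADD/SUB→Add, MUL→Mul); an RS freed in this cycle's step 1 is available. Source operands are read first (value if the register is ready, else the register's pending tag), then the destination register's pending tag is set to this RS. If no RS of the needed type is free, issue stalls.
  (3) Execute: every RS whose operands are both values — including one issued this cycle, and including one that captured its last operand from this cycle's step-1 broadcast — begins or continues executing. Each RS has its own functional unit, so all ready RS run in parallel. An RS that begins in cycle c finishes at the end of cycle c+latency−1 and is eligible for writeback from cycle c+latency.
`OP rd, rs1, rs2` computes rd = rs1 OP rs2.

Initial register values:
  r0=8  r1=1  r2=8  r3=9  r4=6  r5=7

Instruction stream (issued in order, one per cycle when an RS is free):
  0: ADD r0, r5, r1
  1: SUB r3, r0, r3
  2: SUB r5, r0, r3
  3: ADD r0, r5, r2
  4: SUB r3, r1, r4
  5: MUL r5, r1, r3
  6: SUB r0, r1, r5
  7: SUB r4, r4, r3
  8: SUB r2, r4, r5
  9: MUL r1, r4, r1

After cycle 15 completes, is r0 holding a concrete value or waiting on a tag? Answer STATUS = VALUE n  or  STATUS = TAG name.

  c1: issue ADD r0<-Add1  regs: r0:Add1,r1:1,r2:8,r3:9,r4:6,r5:7
  c2: issue SUB r3<-Add2  regs: r0:Add1,r1:1,r2:8,r3:Add2,r4:6,r5:7
  c3: CDB Add1=8; issue SUB r5<-Add1  regs: r0:8,r1:1,r2:8,r3:Add2,r4:6,r5:Add1
  c4: issue ADD r0<-Add3  regs: r0:Add3,r1:1,r2:8,r3:Add2,r4:6,r5:Add1
  c5: CDB Add2=-1; issue SUB r3<-Add2  regs: r0:Add3,r1:1,r2:8,r3:Add2,r4:6,r5:Add1
  c6: issue MUL r5<-Mul1  regs: r0:Add3,r1:1,r2:8,r3:Add2,r4:6,r5:Mul1
  c7: CDB Add1=9; issue SUB r0<-Add1  regs: r0:Add1,r1:1,r2:8,r3:Add2,r4:6,r5:Mul1
  c8: CDB Add2=-5; issue SUB r4<-Add2  regs: r0:Add1,r1:1,r2:8,r3:-5,r4:Add2,r5:Mul1
  c9: CDB Add3=17; issue SUB r2<-Add3  regs: r0:Add1,r1:1,r2:Add3,r3:-5,r4:Add2,r5:Mul1
  c10: CDB Add2=11; issue MUL r1<-Mul2  regs: r0:Add1,r1:Mul2,r2:Add3,r3:-5,r4:11,r5:Mul1
  c11: -  regs: r0:Add1,r1:Mul2,r2:Add3,r3:-5,r4:11,r5:Mul1
  c12: -  regs: r0:Add1,r1:Mul2,r2:Add3,r3:-5,r4:11,r5:Mul1
  c13: CDB Mul1=-5  regs: r0:Add1,r1:Mul2,r2:Add3,r3:-5,r4:11,r5:-5
  c14: -  regs: r0:Add1,r1:Mul2,r2:Add3,r3:-5,r4:11,r5:-5
  c15: CDB Add1=6  regs: r0:6,r1:Mul2,r2:Add3,r3:-5,r4:11,r5:-5

STATUS = VALUE 6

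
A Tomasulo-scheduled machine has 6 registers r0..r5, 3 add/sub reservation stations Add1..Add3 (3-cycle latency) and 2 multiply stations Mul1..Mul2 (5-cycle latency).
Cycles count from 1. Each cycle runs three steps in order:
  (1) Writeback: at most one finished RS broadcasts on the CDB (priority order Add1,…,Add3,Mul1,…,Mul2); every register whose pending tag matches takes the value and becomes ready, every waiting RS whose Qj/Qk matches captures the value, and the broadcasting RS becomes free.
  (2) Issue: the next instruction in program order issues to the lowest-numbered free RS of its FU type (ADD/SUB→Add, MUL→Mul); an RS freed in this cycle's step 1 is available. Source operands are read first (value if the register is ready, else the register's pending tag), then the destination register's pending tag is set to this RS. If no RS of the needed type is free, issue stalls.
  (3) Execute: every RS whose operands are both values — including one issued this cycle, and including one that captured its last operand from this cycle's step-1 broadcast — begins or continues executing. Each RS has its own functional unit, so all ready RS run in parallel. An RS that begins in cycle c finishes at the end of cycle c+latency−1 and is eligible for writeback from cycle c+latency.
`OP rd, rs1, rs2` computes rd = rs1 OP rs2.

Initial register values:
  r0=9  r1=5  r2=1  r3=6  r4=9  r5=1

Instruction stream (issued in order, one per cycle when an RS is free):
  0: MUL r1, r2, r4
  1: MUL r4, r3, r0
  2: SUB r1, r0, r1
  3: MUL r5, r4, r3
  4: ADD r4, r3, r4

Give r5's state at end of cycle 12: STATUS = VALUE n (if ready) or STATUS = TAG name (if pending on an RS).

STATUS = VALUE 324

cycle 1: issue MUL r1<-Mul1 // r0:9,r1:Mul1,r2:1,r3:6,r4:9,r5:1
cycle 2: issue MUL r4<-Mul2 // r0:9,r1:Mul1,r2:1,r3:6,r4:Mul2,r5:1
cycle 3: issue SUB r1<-Add1 // r0:9,r1:Add1,r2:1,r3:6,r4:Mul2,r5:1
cycle 4: stall // r0:9,r1:Add1,r2:1,r3:6,r4:Mul2,r5:1
cycle 5: stall // r0:9,r1:Add1,r2:1,r3:6,r4:Mul2,r5:1
cycle 6: CDB Mul1=9; issue MUL r5<-Mul1 // r0:9,r1:Add1,r2:1,r3:6,r4:Mul2,r5:Mul1
cycle 7: CDB Mul2=54; issue ADD r4<-Add2 // r0:9,r1:Add1,r2:1,r3:6,r4:Add2,r5:Mul1
cycle 8: - // r0:9,r1:Add1,r2:1,r3:6,r4:Add2,r5:Mul1
cycle 9: CDB Add1=0 // r0:9,r1:0,r2:1,r3:6,r4:Add2,r5:Mul1
cycle 10: CDB Add2=60 // r0:9,r1:0,r2:1,r3:6,r4:60,r5:Mul1
cycle 11: - // r0:9,r1:0,r2:1,r3:6,r4:60,r5:Mul1
cycle 12: CDB Mul1=324 // r0:9,r1:0,r2:1,r3:6,r4:60,r5:324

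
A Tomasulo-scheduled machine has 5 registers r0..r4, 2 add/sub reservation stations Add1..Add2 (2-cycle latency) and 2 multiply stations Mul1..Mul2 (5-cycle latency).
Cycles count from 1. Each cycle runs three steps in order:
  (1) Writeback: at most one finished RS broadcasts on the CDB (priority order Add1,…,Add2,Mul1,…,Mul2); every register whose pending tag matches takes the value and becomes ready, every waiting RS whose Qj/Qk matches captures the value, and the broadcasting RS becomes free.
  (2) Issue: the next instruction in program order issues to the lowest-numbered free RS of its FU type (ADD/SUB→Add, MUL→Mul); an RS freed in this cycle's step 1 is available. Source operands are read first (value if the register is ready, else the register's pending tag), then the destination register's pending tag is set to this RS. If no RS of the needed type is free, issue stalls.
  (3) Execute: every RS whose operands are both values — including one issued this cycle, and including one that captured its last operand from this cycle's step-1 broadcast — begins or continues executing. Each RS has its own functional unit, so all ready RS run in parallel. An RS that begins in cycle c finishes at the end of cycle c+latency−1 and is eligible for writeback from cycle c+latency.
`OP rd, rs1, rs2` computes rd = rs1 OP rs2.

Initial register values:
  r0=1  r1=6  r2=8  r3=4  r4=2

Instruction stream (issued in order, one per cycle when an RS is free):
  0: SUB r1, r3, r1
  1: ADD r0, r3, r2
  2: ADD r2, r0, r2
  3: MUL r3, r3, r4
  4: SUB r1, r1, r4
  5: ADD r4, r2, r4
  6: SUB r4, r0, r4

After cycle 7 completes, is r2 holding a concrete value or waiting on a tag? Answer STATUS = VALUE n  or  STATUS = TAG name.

  c1: issue SUB r1<-Add1  regs: r0:1,r1:Add1,r2:8,r3:4,r4:2
  c2: issue ADD r0<-Add2  regs: r0:Add2,r1:Add1,r2:8,r3:4,r4:2
  c3: CDB Add1=-2; issue ADD r2<-Add1  regs: r0:Add2,r1:-2,r2:Add1,r3:4,r4:2
  c4: CDB Add2=12; issue MUL r3<-Mul1  regs: r0:12,r1:-2,r2:Add1,r3:Mul1,r4:2
  c5: issue SUB r1<-Add2  regs: r0:12,r1:Add2,r2:Add1,r3:Mul1,r4:2
  c6: CDB Add1=20; issue ADD r4<-Add1  regs: r0:12,r1:Add2,r2:20,r3:Mul1,r4:Add1
  c7: CDB Add2=-4; issue SUB r4<-Add2  regs: r0:12,r1:-4,r2:20,r3:Mul1,r4:Add2

STATUS = VALUE 20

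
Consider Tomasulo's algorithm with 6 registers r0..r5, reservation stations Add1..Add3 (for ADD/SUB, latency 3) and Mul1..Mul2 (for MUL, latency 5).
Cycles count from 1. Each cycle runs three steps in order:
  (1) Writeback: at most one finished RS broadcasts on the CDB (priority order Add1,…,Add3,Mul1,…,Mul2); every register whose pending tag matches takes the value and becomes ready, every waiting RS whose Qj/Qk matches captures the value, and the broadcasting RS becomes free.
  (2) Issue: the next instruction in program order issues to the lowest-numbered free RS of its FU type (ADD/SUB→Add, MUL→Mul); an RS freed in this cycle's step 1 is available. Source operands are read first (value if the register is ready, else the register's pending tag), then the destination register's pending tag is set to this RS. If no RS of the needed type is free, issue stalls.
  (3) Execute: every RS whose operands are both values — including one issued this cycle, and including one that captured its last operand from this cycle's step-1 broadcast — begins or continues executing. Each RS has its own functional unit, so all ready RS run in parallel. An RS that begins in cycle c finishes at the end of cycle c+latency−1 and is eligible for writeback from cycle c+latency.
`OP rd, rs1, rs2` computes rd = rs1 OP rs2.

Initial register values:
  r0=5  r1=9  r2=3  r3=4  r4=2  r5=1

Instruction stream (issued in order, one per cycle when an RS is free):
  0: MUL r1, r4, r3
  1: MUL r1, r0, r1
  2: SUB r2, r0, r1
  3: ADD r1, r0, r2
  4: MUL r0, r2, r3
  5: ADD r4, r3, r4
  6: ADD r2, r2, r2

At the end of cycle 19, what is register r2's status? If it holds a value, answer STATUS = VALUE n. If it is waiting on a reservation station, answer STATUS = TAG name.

STATUS = VALUE -70

  c1: issue MUL r1<-Mul1  regs: r0:5,r1:Mul1,r2:3,r3:4,r4:2,r5:1
  c2: issue MUL r1<-Mul2  regs: r0:5,r1:Mul2,r2:3,r3:4,r4:2,r5:1
  c3: issue SUB r2<-Add1  regs: r0:5,r1:Mul2,r2:Add1,r3:4,r4:2,r5:1
  c4: issue ADD r1<-Add2  regs: r0:5,r1:Add2,r2:Add1,r3:4,r4:2,r5:1
  c5: stall  regs: r0:5,r1:Add2,r2:Add1,r3:4,r4:2,r5:1
  c6: CDB Mul1=8; issue MUL r0<-Mul1  regs: r0:Mul1,r1:Add2,r2:Add1,r3:4,r4:2,r5:1
  c7: issue ADD r4<-Add3  regs: r0:Mul1,r1:Add2,r2:Add1,r3:4,r4:Add3,r5:1
  c8: stall  regs: r0:Mul1,r1:Add2,r2:Add1,r3:4,r4:Add3,r5:1
  c9: stall  regs: r0:Mul1,r1:Add2,r2:Add1,r3:4,r4:Add3,r5:1
  c10: CDB Add3=6; issue ADD r2<-Add3  regs: r0:Mul1,r1:Add2,r2:Add3,r3:4,r4:6,r5:1
  c11: CDB Mul2=40  regs: r0:Mul1,r1:Add2,r2:Add3,r3:4,r4:6,r5:1
  c12: -  regs: r0:Mul1,r1:Add2,r2:Add3,r3:4,r4:6,r5:1
  c13: -  regs: r0:Mul1,r1:Add2,r2:Add3,r3:4,r4:6,r5:1
  c14: CDB Add1=-35  regs: r0:Mul1,r1:Add2,r2:Add3,r3:4,r4:6,r5:1
  c15: -  regs: r0:Mul1,r1:Add2,r2:Add3,r3:4,r4:6,r5:1
  c16: -  regs: r0:Mul1,r1:Add2,r2:Add3,r3:4,r4:6,r5:1
  c17: CDB Add2=-30  regs: r0:Mul1,r1:-30,r2:Add3,r3:4,r4:6,r5:1
  c18: CDB Add3=-70  regs: r0:Mul1,r1:-30,r2:-70,r3:4,r4:6,r5:1
  c19: CDB Mul1=-140  regs: r0:-140,r1:-30,r2:-70,r3:4,r4:6,r5:1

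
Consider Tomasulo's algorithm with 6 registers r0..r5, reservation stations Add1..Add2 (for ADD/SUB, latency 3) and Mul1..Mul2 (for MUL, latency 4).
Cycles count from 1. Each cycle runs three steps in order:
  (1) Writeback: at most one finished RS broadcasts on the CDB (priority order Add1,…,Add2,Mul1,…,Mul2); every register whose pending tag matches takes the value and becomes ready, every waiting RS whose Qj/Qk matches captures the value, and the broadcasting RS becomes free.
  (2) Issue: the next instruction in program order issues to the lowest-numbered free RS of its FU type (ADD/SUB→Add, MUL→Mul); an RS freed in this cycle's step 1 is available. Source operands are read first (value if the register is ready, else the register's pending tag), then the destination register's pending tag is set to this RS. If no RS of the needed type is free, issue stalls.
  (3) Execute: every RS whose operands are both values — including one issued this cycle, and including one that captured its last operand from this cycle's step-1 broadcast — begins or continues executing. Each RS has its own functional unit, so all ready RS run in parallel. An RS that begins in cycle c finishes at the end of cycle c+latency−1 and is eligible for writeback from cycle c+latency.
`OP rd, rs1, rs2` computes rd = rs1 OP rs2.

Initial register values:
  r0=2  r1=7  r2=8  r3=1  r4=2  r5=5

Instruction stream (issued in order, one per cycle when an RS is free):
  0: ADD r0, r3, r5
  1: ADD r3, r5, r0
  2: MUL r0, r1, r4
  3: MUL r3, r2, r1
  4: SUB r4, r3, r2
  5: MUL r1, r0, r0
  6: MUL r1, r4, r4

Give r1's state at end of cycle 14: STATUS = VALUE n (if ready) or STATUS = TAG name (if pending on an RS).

  c1: issue ADD r0<-Add1  regs: r0:Add1,r1:7,r2:8,r3:1,r4:2,r5:5
  c2: issue ADD r3<-Add2  regs: r0:Add1,r1:7,r2:8,r3:Add2,r4:2,r5:5
  c3: issue MUL r0<-Mul1  regs: r0:Mul1,r1:7,r2:8,r3:Add2,r4:2,r5:5
  c4: CDB Add1=6; issue MUL r3<-Mul2  regs: r0:Mul1,r1:7,r2:8,r3:Mul2,r4:2,r5:5
  c5: issue SUB r4<-Add1  regs: r0:Mul1,r1:7,r2:8,r3:Mul2,r4:Add1,r5:5
  c6: stall  regs: r0:Mul1,r1:7,r2:8,r3:Mul2,r4:Add1,r5:5
  c7: CDB Add2=11; stall  regs: r0:Mul1,r1:7,r2:8,r3:Mul2,r4:Add1,r5:5
  c8: CDB Mul1=14; issue MUL r1<-Mul1  regs: r0:14,r1:Mul1,r2:8,r3:Mul2,r4:Add1,r5:5
  c9: CDB Mul2=56; issue MUL r1<-Mul2  regs: r0:14,r1:Mul2,r2:8,r3:56,r4:Add1,r5:5
  c10: -  regs: r0:14,r1:Mul2,r2:8,r3:56,r4:Add1,r5:5
  c11: -  regs: r0:14,r1:Mul2,r2:8,r3:56,r4:Add1,r5:5
  c12: CDB Add1=48  regs: r0:14,r1:Mul2,r2:8,r3:56,r4:48,r5:5
  c13: CDB Mul1=196  regs: r0:14,r1:Mul2,r2:8,r3:56,r4:48,r5:5
  c14: -  regs: r0:14,r1:Mul2,r2:8,r3:56,r4:48,r5:5

STATUS = TAG Mul2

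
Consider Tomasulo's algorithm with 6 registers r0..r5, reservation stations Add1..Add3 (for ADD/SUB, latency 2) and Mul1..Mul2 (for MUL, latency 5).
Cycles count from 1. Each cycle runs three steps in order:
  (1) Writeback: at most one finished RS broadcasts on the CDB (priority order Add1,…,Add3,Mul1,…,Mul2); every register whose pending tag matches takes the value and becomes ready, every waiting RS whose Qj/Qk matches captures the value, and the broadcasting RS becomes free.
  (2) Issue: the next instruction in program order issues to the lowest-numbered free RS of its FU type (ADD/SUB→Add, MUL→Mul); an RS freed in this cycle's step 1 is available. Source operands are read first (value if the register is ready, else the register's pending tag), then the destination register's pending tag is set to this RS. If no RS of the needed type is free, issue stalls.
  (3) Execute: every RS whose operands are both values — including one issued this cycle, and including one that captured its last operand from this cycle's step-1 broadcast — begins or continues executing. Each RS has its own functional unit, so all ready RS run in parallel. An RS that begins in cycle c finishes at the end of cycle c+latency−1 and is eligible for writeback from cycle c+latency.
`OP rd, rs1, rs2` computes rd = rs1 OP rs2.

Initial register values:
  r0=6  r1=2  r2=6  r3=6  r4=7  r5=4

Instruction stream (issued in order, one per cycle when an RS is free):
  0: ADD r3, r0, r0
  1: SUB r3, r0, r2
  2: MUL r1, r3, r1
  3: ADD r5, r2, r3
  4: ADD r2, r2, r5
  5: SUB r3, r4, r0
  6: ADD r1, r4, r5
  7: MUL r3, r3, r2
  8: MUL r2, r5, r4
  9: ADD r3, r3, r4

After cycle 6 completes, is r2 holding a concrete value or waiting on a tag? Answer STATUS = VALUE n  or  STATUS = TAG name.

c1: issue ADD r3<-Add1 | r0:6,r1:2,r2:6,r3:Add1,r4:7,r5:4
c2: issue SUB r3<-Add2 | r0:6,r1:2,r2:6,r3:Add2,r4:7,r5:4
c3: CDB Add1=12; issue MUL r1<-Mul1 | r0:6,r1:Mul1,r2:6,r3:Add2,r4:7,r5:4
c4: CDB Add2=0; issue ADD r5<-Add1 | r0:6,r1:Mul1,r2:6,r3:0,r4:7,r5:Add1
c5: issue ADD r2<-Add2 | r0:6,r1:Mul1,r2:Add2,r3:0,r4:7,r5:Add1
c6: CDB Add1=6; issue SUB r3<-Add1 | r0:6,r1:Mul1,r2:Add2,r3:Add1,r4:7,r5:6

STATUS = TAG Add2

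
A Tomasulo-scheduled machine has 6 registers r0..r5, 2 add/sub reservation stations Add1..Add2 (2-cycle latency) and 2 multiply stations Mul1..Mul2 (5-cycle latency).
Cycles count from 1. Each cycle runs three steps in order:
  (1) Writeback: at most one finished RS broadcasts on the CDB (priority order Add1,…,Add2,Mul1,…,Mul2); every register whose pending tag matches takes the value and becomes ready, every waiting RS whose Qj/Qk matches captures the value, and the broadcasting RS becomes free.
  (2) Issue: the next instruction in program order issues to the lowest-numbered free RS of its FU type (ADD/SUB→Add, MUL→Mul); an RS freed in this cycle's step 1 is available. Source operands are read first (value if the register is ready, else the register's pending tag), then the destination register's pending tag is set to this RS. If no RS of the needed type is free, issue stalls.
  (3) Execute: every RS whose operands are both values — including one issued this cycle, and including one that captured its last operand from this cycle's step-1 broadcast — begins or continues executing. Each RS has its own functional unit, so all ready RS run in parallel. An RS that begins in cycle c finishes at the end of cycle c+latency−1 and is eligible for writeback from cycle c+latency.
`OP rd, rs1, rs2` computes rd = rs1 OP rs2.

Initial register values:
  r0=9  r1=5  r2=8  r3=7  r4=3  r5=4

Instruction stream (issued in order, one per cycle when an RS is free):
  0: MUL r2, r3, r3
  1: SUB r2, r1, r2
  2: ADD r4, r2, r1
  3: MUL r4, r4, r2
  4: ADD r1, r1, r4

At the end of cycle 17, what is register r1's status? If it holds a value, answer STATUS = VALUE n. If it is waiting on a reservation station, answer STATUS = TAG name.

c1: issue MUL r2<-Mul1 | r0:9,r1:5,r2:Mul1,r3:7,r4:3,r5:4
c2: issue SUB r2<-Add1 | r0:9,r1:5,r2:Add1,r3:7,r4:3,r5:4
c3: issue ADD r4<-Add2 | r0:9,r1:5,r2:Add1,r3:7,r4:Add2,r5:4
c4: issue MUL r4<-Mul2 | r0:9,r1:5,r2:Add1,r3:7,r4:Mul2,r5:4
c5: stall | r0:9,r1:5,r2:Add1,r3:7,r4:Mul2,r5:4
c6: CDB Mul1=49; stall | r0:9,r1:5,r2:Add1,r3:7,r4:Mul2,r5:4
c7: stall | r0:9,r1:5,r2:Add1,r3:7,r4:Mul2,r5:4
c8: CDB Add1=-44; issue ADD r1<-Add1 | r0:9,r1:Add1,r2:-44,r3:7,r4:Mul2,r5:4
c9: - | r0:9,r1:Add1,r2:-44,r3:7,r4:Mul2,r5:4
c10: CDB Add2=-39 | r0:9,r1:Add1,r2:-44,r3:7,r4:Mul2,r5:4
c11: - | r0:9,r1:Add1,r2:-44,r3:7,r4:Mul2,r5:4
c12: - | r0:9,r1:Add1,r2:-44,r3:7,r4:Mul2,r5:4
c13: - | r0:9,r1:Add1,r2:-44,r3:7,r4:Mul2,r5:4
c14: - | r0:9,r1:Add1,r2:-44,r3:7,r4:Mul2,r5:4
c15: CDB Mul2=1716 | r0:9,r1:Add1,r2:-44,r3:7,r4:1716,r5:4
c16: - | r0:9,r1:Add1,r2:-44,r3:7,r4:1716,r5:4
c17: CDB Add1=1721 | r0:9,r1:1721,r2:-44,r3:7,r4:1716,r5:4

STATUS = VALUE 1721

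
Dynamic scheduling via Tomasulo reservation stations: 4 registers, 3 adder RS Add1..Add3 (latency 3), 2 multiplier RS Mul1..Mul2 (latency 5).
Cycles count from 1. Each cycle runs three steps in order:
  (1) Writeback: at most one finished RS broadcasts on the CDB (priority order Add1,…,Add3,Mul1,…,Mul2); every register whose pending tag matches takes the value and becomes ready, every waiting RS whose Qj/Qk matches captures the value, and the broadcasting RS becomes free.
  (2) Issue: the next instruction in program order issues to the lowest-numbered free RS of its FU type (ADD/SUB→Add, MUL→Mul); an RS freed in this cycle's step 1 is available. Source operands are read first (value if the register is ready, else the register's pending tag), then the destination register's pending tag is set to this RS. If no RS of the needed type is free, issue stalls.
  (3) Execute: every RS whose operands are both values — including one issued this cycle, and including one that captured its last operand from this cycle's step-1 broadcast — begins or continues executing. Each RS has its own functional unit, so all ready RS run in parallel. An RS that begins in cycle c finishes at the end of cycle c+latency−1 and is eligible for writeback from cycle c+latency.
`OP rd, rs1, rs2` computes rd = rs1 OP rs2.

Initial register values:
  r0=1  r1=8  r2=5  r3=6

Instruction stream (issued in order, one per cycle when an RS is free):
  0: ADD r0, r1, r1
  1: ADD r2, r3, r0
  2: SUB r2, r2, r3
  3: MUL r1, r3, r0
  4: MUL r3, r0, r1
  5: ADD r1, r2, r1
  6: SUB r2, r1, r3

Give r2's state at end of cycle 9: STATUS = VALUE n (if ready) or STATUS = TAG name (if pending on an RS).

cycle 1: issue ADD r0<-Add1 // r0:Add1,r1:8,r2:5,r3:6
cycle 2: issue ADD r2<-Add2 // r0:Add1,r1:8,r2:Add2,r3:6
cycle 3: issue SUB r2<-Add3 // r0:Add1,r1:8,r2:Add3,r3:6
cycle 4: CDB Add1=16; issue MUL r1<-Mul1 // r0:16,r1:Mul1,r2:Add3,r3:6
cycle 5: issue MUL r3<-Mul2 // r0:16,r1:Mul1,r2:Add3,r3:Mul2
cycle 6: issue ADD r1<-Add1 // r0:16,r1:Add1,r2:Add3,r3:Mul2
cycle 7: CDB Add2=22; issue SUB r2<-Add2 // r0:16,r1:Add1,r2:Add2,r3:Mul2
cycle 8: - // r0:16,r1:Add1,r2:Add2,r3:Mul2
cycle 9: CDB Mul1=96 // r0:16,r1:Add1,r2:Add2,r3:Mul2

STATUS = TAG Add2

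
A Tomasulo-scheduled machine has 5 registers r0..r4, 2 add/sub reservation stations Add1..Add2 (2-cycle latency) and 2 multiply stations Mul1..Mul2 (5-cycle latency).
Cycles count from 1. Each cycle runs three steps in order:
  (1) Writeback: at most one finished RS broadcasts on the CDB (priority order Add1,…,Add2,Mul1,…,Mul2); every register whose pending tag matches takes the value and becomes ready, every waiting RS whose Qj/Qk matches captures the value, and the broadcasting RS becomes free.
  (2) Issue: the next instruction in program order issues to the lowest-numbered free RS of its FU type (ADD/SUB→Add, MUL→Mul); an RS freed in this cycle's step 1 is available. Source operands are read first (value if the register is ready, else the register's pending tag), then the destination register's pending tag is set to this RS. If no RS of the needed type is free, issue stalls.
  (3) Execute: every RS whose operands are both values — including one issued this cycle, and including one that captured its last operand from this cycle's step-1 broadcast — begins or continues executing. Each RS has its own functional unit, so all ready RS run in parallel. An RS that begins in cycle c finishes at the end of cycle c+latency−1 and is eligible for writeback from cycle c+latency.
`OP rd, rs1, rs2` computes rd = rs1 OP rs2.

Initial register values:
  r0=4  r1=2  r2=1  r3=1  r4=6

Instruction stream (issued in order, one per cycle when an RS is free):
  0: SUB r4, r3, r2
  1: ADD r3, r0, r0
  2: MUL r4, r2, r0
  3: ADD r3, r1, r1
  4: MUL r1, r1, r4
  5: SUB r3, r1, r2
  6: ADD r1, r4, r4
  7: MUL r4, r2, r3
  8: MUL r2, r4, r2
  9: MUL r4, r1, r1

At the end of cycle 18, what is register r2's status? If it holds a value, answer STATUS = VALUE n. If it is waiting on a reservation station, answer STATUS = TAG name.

STATUS = TAG Mul2

  c1: issue SUB r4<-Add1  regs: r0:4,r1:2,r2:1,r3:1,r4:Add1
  c2: issue ADD r3<-Add2  regs: r0:4,r1:2,r2:1,r3:Add2,r4:Add1
  c3: CDB Add1=0; issue MUL r4<-Mul1  regs: r0:4,r1:2,r2:1,r3:Add2,r4:Mul1
  c4: CDB Add2=8; issue ADD r3<-Add1  regs: r0:4,r1:2,r2:1,r3:Add1,r4:Mul1
  c5: issue MUL r1<-Mul2  regs: r0:4,r1:Mul2,r2:1,r3:Add1,r4:Mul1
  c6: CDB Add1=4; issue SUB r3<-Add1  regs: r0:4,r1:Mul2,r2:1,r3:Add1,r4:Mul1
  c7: issue ADD r1<-Add2  regs: r0:4,r1:Add2,r2:1,r3:Add1,r4:Mul1
  c8: CDB Mul1=4; issue MUL r4<-Mul1  regs: r0:4,r1:Add2,r2:1,r3:Add1,r4:Mul1
  c9: stall  regs: r0:4,r1:Add2,r2:1,r3:Add1,r4:Mul1
  c10: CDB Add2=8; stall  regs: r0:4,r1:8,r2:1,r3:Add1,r4:Mul1
  c11: stall  regs: r0:4,r1:8,r2:1,r3:Add1,r4:Mul1
  c12: stall  regs: r0:4,r1:8,r2:1,r3:Add1,r4:Mul1
  c13: CDB Mul2=8; issue MUL r2<-Mul2  regs: r0:4,r1:8,r2:Mul2,r3:Add1,r4:Mul1
  c14: stall  regs: r0:4,r1:8,r2:Mul2,r3:Add1,r4:Mul1
  c15: CDB Add1=7; stall  regs: r0:4,r1:8,r2:Mul2,r3:7,r4:Mul1
  c16: stall  regs: r0:4,r1:8,r2:Mul2,r3:7,r4:Mul1
  c17: stall  regs: r0:4,r1:8,r2:Mul2,r3:7,r4:Mul1
  c18: stall  regs: r0:4,r1:8,r2:Mul2,r3:7,r4:Mul1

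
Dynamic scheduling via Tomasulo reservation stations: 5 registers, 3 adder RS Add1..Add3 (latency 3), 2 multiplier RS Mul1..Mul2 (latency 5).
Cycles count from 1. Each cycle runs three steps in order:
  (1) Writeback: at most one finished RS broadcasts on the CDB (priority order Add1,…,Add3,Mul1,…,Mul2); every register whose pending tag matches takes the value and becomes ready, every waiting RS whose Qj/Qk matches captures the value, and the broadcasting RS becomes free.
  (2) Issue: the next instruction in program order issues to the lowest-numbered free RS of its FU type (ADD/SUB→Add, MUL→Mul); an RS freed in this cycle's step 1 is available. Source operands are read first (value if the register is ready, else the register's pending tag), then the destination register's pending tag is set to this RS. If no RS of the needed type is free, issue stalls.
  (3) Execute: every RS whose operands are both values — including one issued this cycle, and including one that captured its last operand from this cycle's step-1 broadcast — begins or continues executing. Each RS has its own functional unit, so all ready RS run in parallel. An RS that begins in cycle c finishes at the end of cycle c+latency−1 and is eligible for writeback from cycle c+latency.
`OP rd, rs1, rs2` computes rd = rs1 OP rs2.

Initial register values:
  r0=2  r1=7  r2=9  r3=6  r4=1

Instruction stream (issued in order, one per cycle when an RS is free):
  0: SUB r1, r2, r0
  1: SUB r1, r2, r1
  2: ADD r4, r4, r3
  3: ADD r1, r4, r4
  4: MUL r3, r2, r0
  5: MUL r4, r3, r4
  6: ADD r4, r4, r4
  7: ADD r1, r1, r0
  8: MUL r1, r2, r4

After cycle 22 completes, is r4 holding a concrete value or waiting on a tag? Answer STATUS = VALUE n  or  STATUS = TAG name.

STATUS = VALUE 252

c1: issue SUB r1<-Add1 | r0:2,r1:Add1,r2:9,r3:6,r4:1
c2: issue SUB r1<-Add2 | r0:2,r1:Add2,r2:9,r3:6,r4:1
c3: issue ADD r4<-Add3 | r0:2,r1:Add2,r2:9,r3:6,r4:Add3
c4: CDB Add1=7; issue ADD r1<-Add1 | r0:2,r1:Add1,r2:9,r3:6,r4:Add3
c5: issue MUL r3<-Mul1 | r0:2,r1:Add1,r2:9,r3:Mul1,r4:Add3
c6: CDB Add3=7; issue MUL r4<-Mul2 | r0:2,r1:Add1,r2:9,r3:Mul1,r4:Mul2
c7: CDB Add2=2; issue ADD r4<-Add2 | r0:2,r1:Add1,r2:9,r3:Mul1,r4:Add2
c8: issue ADD r1<-Add3 | r0:2,r1:Add3,r2:9,r3:Mul1,r4:Add2
c9: CDB Add1=14; stall | r0:2,r1:Add3,r2:9,r3:Mul1,r4:Add2
c10: CDB Mul1=18; issue MUL r1<-Mul1 | r0:2,r1:Mul1,r2:9,r3:18,r4:Add2
c11: - | r0:2,r1:Mul1,r2:9,r3:18,r4:Add2
c12: CDB Add3=16 | r0:2,r1:Mul1,r2:9,r3:18,r4:Add2
c13: - | r0:2,r1:Mul1,r2:9,r3:18,r4:Add2
c14: - | r0:2,r1:Mul1,r2:9,r3:18,r4:Add2
c15: CDB Mul2=126 | r0:2,r1:Mul1,r2:9,r3:18,r4:Add2
c16: - | r0:2,r1:Mul1,r2:9,r3:18,r4:Add2
c17: - | r0:2,r1:Mul1,r2:9,r3:18,r4:Add2
c18: CDB Add2=252 | r0:2,r1:Mul1,r2:9,r3:18,r4:252
c19: - | r0:2,r1:Mul1,r2:9,r3:18,r4:252
c20: - | r0:2,r1:Mul1,r2:9,r3:18,r4:252
c21: - | r0:2,r1:Mul1,r2:9,r3:18,r4:252
c22: - | r0:2,r1:Mul1,r2:9,r3:18,r4:252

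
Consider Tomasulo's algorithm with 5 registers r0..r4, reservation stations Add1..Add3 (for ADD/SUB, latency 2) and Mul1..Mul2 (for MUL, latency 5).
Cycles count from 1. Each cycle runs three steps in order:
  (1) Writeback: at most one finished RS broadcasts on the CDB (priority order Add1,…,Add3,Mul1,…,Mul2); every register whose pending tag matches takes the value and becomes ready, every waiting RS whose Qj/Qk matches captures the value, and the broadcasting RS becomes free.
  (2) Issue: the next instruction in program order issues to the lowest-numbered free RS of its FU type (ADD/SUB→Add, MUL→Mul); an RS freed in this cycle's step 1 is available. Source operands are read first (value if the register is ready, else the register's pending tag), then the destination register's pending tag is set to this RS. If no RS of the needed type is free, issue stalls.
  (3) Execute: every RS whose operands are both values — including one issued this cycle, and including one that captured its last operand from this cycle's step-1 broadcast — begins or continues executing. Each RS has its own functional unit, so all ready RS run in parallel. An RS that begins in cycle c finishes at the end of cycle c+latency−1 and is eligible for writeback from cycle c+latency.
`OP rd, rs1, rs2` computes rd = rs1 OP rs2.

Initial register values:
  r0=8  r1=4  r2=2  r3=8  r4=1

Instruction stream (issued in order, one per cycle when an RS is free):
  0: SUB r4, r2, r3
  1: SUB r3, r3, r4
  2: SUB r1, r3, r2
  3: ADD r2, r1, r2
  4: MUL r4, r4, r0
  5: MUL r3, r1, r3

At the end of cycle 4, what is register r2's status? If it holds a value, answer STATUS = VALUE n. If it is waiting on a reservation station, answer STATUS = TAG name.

  c1: issue SUB r4<-Add1  regs: r0:8,r1:4,r2:2,r3:8,r4:Add1
  c2: issue SUB r3<-Add2  regs: r0:8,r1:4,r2:2,r3:Add2,r4:Add1
  c3: CDB Add1=-6; issue SUB r1<-Add1  regs: r0:8,r1:Add1,r2:2,r3:Add2,r4:-6
  c4: issue ADD r2<-Add3  regs: r0:8,r1:Add1,r2:Add3,r3:Add2,r4:-6

STATUS = TAG Add3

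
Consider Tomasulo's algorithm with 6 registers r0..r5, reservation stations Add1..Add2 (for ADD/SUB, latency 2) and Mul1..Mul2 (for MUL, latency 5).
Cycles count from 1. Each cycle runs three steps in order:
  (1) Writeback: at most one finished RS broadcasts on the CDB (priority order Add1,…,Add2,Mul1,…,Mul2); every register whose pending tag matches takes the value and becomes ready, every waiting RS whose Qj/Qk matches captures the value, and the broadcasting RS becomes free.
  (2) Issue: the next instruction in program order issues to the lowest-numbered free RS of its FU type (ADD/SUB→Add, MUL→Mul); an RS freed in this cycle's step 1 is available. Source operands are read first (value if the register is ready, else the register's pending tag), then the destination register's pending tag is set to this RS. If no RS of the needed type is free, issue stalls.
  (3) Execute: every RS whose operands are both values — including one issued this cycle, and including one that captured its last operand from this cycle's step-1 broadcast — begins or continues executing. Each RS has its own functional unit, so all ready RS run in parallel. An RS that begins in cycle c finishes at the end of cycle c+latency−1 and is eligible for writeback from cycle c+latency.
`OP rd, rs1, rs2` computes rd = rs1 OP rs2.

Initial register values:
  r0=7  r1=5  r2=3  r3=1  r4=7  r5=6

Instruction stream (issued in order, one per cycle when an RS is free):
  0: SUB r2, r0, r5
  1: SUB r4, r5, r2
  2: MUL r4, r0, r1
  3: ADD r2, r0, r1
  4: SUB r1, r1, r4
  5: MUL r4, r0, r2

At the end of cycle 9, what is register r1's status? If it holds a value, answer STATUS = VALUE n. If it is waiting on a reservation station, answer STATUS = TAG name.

STATUS = TAG Add2

c1: issue SUB r2<-Add1 | r0:7,r1:5,r2:Add1,r3:1,r4:7,r5:6
c2: issue SUB r4<-Add2 | r0:7,r1:5,r2:Add1,r3:1,r4:Add2,r5:6
c3: CDB Add1=1; issue MUL r4<-Mul1 | r0:7,r1:5,r2:1,r3:1,r4:Mul1,r5:6
c4: issue ADD r2<-Add1 | r0:7,r1:5,r2:Add1,r3:1,r4:Mul1,r5:6
c5: CDB Add2=5; issue SUB r1<-Add2 | r0:7,r1:Add2,r2:Add1,r3:1,r4:Mul1,r5:6
c6: CDB Add1=12; issue MUL r4<-Mul2 | r0:7,r1:Add2,r2:12,r3:1,r4:Mul2,r5:6
c7: - | r0:7,r1:Add2,r2:12,r3:1,r4:Mul2,r5:6
c8: CDB Mul1=35 | r0:7,r1:Add2,r2:12,r3:1,r4:Mul2,r5:6
c9: - | r0:7,r1:Add2,r2:12,r3:1,r4:Mul2,r5:6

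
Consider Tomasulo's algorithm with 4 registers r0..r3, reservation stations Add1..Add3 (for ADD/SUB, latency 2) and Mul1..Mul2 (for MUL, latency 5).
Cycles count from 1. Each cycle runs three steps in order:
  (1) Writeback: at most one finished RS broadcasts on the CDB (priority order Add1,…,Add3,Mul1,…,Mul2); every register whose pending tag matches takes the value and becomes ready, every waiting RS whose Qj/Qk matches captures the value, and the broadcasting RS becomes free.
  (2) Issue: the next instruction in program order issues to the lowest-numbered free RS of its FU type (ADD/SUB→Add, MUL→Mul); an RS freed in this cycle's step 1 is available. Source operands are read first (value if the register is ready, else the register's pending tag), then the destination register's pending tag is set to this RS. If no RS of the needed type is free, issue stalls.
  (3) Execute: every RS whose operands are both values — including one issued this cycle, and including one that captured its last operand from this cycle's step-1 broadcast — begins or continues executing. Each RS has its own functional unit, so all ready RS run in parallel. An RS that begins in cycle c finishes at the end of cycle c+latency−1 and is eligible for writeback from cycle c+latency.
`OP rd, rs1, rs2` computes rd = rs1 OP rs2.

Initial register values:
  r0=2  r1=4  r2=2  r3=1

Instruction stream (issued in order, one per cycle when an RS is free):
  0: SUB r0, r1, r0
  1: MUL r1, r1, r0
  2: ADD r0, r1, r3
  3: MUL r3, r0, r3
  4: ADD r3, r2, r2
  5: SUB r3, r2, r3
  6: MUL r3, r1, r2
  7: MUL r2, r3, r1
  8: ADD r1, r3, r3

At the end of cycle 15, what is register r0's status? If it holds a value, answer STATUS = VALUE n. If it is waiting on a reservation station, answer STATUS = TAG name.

STATUS = VALUE 9

  c1: issue SUB r0<-Add1  regs: r0:Add1,r1:4,r2:2,r3:1
  c2: issue MUL r1<-Mul1  regs: r0:Add1,r1:Mul1,r2:2,r3:1
  c3: CDB Add1=2; issue ADD r0<-Add1  regs: r0:Add1,r1:Mul1,r2:2,r3:1
  c4: issue MUL r3<-Mul2  regs: r0:Add1,r1:Mul1,r2:2,r3:Mul2
  c5: issue ADD r3<-Add2  regs: r0:Add1,r1:Mul1,r2:2,r3:Add2
  c6: issue SUB r3<-Add3  regs: r0:Add1,r1:Mul1,r2:2,r3:Add3
  c7: CDB Add2=4; stall  regs: r0:Add1,r1:Mul1,r2:2,r3:Add3
  c8: CDB Mul1=8; issue MUL r3<-Mul1  regs: r0:Add1,r1:8,r2:2,r3:Mul1
  c9: CDB Add3=-2; stall  regs: r0:Add1,r1:8,r2:2,r3:Mul1
  c10: CDB Add1=9; stall  regs: r0:9,r1:8,r2:2,r3:Mul1
  c11: stall  regs: r0:9,r1:8,r2:2,r3:Mul1
  c12: stall  regs: r0:9,r1:8,r2:2,r3:Mul1
  c13: CDB Mul1=16; issue MUL r2<-Mul1  regs: r0:9,r1:8,r2:Mul1,r3:16
  c14: issue ADD r1<-Add1  regs: r0:9,r1:Add1,r2:Mul1,r3:16
  c15: CDB Mul2=9  regs: r0:9,r1:Add1,r2:Mul1,r3:16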